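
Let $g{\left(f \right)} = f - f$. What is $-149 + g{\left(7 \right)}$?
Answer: $-149$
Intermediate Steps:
$g{\left(f \right)} = 0$
$-149 + g{\left(7 \right)} = -149 + 0 = -149$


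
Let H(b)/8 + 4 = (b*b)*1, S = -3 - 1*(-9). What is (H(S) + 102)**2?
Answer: 128164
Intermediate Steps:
S = 6 (S = -3 + 9 = 6)
H(b) = -32 + 8*b**2 (H(b) = -32 + 8*((b*b)*1) = -32 + 8*(b**2*1) = -32 + 8*b**2)
(H(S) + 102)**2 = ((-32 + 8*6**2) + 102)**2 = ((-32 + 8*36) + 102)**2 = ((-32 + 288) + 102)**2 = (256 + 102)**2 = 358**2 = 128164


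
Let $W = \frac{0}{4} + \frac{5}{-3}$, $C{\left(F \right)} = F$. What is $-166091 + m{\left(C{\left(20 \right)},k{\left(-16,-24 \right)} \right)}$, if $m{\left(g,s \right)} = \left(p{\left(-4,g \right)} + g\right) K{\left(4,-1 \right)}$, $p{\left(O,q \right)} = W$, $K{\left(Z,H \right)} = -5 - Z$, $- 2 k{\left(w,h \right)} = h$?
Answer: $-166256$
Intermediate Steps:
$k{\left(w,h \right)} = - \frac{h}{2}$
$W = - \frac{5}{3}$ ($W = 0 \cdot \frac{1}{4} + 5 \left(- \frac{1}{3}\right) = 0 - \frac{5}{3} = - \frac{5}{3} \approx -1.6667$)
$p{\left(O,q \right)} = - \frac{5}{3}$
$m{\left(g,s \right)} = 15 - 9 g$ ($m{\left(g,s \right)} = \left(- \frac{5}{3} + g\right) \left(-5 - 4\right) = \left(- \frac{5}{3} + g\right) \left(-9\right) = 15 - 9 g$)
$-166091 + m{\left(C{\left(20 \right)},k{\left(-16,-24 \right)} \right)} = -166091 + \left(15 - 180\right) = -166091 - 165 = -166256$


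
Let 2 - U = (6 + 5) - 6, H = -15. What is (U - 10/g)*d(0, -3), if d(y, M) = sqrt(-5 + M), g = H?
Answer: -14*I*sqrt(2)/3 ≈ -6.5997*I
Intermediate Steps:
g = -15
U = -3 (U = 2 - ((6 + 5) - 6) = 2 - (11 - 6) = 2 - 1*5 = 2 - 5 = -3)
(U - 10/g)*d(0, -3) = (-3 - 10/(-15))*sqrt(-5 - 3) = (-3 - 10*(-1/15))*sqrt(-8) = (-3 + 2/3)*(2*I*sqrt(2)) = -14*I*sqrt(2)/3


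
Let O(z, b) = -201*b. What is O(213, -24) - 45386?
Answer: -40562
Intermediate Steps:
O(213, -24) - 45386 = -201*(-24) - 45386 = 4824 - 45386 = -40562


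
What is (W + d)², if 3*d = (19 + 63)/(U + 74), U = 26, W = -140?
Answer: 439279681/22500 ≈ 19524.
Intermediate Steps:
d = 41/150 (d = ((19 + 63)/(26 + 74))/3 = (82/100)/3 = (82*(1/100))/3 = (⅓)*(41/50) = 41/150 ≈ 0.27333)
(W + d)² = (-140 + 41/150)² = (-20959/150)² = 439279681/22500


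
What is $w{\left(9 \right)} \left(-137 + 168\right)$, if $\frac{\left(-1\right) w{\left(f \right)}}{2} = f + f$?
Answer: $-1116$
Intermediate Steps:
$w{\left(f \right)} = - 4 f$ ($w{\left(f \right)} = - 2 \left(f + f\right) = - 2 \cdot 2 f = - 4 f$)
$w{\left(9 \right)} \left(-137 + 168\right) = \left(-4\right) 9 \left(-137 + 168\right) = \left(-36\right) 31 = -1116$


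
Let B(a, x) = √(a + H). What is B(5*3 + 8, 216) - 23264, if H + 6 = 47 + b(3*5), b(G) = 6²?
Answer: -23254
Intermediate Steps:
b(G) = 36
H = 77 (H = -6 + (47 + 36) = -6 + 83 = 77)
B(a, x) = √(77 + a) (B(a, x) = √(a + 77) = √(77 + a))
B(5*3 + 8, 216) - 23264 = √(77 + (5*3 + 8)) - 23264 = √(77 + (15 + 8)) - 23264 = √(77 + 23) - 23264 = √100 - 23264 = 10 - 23264 = -23254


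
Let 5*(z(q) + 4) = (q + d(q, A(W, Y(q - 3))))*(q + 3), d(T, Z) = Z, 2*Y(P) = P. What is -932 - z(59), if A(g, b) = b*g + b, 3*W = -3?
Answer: -8298/5 ≈ -1659.6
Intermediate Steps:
W = -1 (W = (⅓)*(-3) = -1)
Y(P) = P/2
A(g, b) = b + b*g
z(q) = -4 + q*(3 + q)/5 (z(q) = -4 + ((q + ((q - 3)/2)*(1 - 1))*(q + 3))/5 = -4 + ((q + ((-3 + q)/2)*0)*(3 + q))/5 = -4 + ((q + (-3/2 + q/2)*0)*(3 + q))/5 = -4 + ((q + 0)*(3 + q))/5 = -4 + (q*(3 + q))/5 = -4 + q*(3 + q)/5)
-932 - z(59) = -932 - (-4 + (⅕)*59² + (⅗)*59) = -932 - (-4 + (⅕)*3481 + 177/5) = -932 - (-4 + 3481/5 + 177/5) = -932 - 1*3638/5 = -932 - 3638/5 = -8298/5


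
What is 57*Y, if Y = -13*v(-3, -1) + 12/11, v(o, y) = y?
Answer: 8835/11 ≈ 803.18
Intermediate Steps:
Y = 155/11 (Y = -13*(-1) + 12/11 = 13 + 12*(1/11) = 13 + 12/11 = 155/11 ≈ 14.091)
57*Y = 57*(155/11) = 8835/11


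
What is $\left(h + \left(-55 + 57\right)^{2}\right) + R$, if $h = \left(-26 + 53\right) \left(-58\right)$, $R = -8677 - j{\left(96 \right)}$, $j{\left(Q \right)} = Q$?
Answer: $-10335$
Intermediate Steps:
$R = -8773$ ($R = -8677 - 96 = -8773$)
$h = -1566$ ($h = 27 \left(-58\right) = -1566$)
$\left(h + \left(-55 + 57\right)^{2}\right) + R = \left(-1566 + \left(-55 + 57\right)^{2}\right) - 8773 = \left(-1566 + 2^{2}\right) - 8773 = \left(-1566 + 4\right) - 8773 = -1562 - 8773 = -10335$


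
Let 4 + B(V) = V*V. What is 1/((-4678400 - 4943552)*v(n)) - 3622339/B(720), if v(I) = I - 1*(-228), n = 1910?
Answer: -18629448026501215/2666076073796224 ≈ -6.9876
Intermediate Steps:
v(I) = 228 + I (v(I) = I + 228 = 228 + I)
B(V) = -4 + V² (B(V) = -4 + V*V = -4 + V²)
1/((-4678400 - 4943552)*v(n)) - 3622339/B(720) = 1/((-4678400 - 4943552)*(228 + 1910)) - 3622339/(-4 + 720²) = 1/(-9621952*2138) - 3622339/(-4 + 518400) = -1/9621952*1/2138 - 3622339/518396 = -1/20571733376 - 3622339*1/518396 = -1/20571733376 - 3622339/518396 = -18629448026501215/2666076073796224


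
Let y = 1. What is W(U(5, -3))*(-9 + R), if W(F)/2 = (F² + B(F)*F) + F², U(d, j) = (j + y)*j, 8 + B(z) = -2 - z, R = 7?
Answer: 96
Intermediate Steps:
B(z) = -10 - z (B(z) = -8 + (-2 - z) = -10 - z)
U(d, j) = j*(1 + j) (U(d, j) = (j + 1)*j = (1 + j)*j = j*(1 + j))
W(F) = 4*F² + 2*F*(-10 - F) (W(F) = 2*((F² + (-10 - F)*F) + F²) = 2*((F² + F*(-10 - F)) + F²) = 2*(2*F² + F*(-10 - F)) = 4*F² + 2*F*(-10 - F))
W(U(5, -3))*(-9 + R) = (2*(-3*(1 - 3))*(-10 - 3*(1 - 3)))*(-9 + 7) = (2*(-3*(-2))*(-10 - 3*(-2)))*(-2) = (2*6*(-10 + 6))*(-2) = (2*6*(-4))*(-2) = -48*(-2) = 96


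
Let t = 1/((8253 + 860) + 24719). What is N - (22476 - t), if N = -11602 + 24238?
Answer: -332906879/33832 ≈ -9840.0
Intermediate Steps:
N = 12636
t = 1/33832 (t = 1/(9113 + 24719) = 1/33832 ≈ 2.9558e-5)
N - (22476 - t) = 12636 - (22476 - 1*1/33832) = 12636 - (22476 - 1/33832) = 12636 - 1*760408031/33832 = 12636 - 760408031/33832 = -332906879/33832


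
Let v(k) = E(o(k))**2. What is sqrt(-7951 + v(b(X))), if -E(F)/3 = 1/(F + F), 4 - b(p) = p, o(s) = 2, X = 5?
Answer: I*sqrt(127207)/4 ≈ 89.165*I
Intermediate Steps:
b(p) = 4 - p
E(F) = -3/(2*F) (E(F) = -3/(F + F) = -3*1/(2*F) = -3/(2*F))
v(k) = 9/16 (v(k) = (-3/2/2)**2 = (-3/2*1/2)**2 = (-3/4)**2 = 9/16)
sqrt(-7951 + v(b(X))) = sqrt(-7951 + 9/16) = sqrt(-127207/16) = I*sqrt(127207)/4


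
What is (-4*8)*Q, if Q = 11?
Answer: -352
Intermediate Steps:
(-4*8)*Q = -4*8*11 = -32*11 = -352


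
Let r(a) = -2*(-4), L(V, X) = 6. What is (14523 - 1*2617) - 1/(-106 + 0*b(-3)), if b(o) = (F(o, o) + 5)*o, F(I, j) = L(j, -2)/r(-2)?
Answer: 1262037/106 ≈ 11906.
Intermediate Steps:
r(a) = 8
F(I, j) = ¾ (F(I, j) = 6/8 = 6*(⅛) = ¾)
b(o) = 23*o/4 (b(o) = (¾ + 5)*o = 23*o/4)
(14523 - 1*2617) - 1/(-106 + 0*b(-3)) = (14523 - 1*2617) - 1/(-106 + 0*((23/4)*(-3))) = (14523 - 2617) - 1/(-106 + 0*(-69/4)) = 11906 - 1/(-106 + 0) = 11906 - 1/(-106) = 11906 - 1*(-1/106) = 11906 + 1/106 = 1262037/106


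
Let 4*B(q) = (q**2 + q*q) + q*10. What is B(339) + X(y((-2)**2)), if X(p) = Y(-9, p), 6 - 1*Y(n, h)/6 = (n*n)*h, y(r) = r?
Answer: 56400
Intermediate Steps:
Y(n, h) = 36 - 6*h*n**2 (Y(n, h) = 36 - 6*n*n*h = 36 - 6*n**2*h = 36 - 6*h*n**2)
B(q) = q**2/2 + 5*q/2 (B(q) = ((q**2 + q*q) + q*10)/4 = ((q**2 + q**2) + 10*q)/4 = (2*q**2 + 10*q)/4 = q**2/2 + 5*q/2)
X(p) = 36 - 486*p (X(p) = 36 - 6*p*(-9)**2 = 36 - 6*p*81 = 36 - 486*p)
B(339) + X(y((-2)**2)) = (1/2)*339*(5 + 339) + (36 - 486*(-2)**2) = (1/2)*339*344 + (36 - 486*4) = 58308 + (36 - 1944) = 58308 - 1908 = 56400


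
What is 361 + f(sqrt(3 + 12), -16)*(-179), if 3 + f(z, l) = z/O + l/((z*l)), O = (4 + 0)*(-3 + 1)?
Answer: 898 + 1253*sqrt(15)/120 ≈ 938.44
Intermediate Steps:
O = -8 (O = 4*(-2) = -8)
f(z, l) = -3 + 1/z - z/8 (f(z, l) = -3 + (z/(-8) + l/((z*l))) = -3 + (z*(-1/8) + l/((l*z))) = -3 + (-z/8 + l*(1/(l*z))) = -3 + (-z/8 + 1/z) = -3 + (1/z - z/8) = -3 + 1/z - z/8)
361 + f(sqrt(3 + 12), -16)*(-179) = 361 + (-3 + 1/(sqrt(3 + 12)) - sqrt(3 + 12)/8)*(-179) = 361 + (-3 + 1/(sqrt(15)) - sqrt(15)/8)*(-179) = 361 + (-3 + sqrt(15)/15 - sqrt(15)/8)*(-179) = 361 + (-3 - 7*sqrt(15)/120)*(-179) = 361 + (537 + 1253*sqrt(15)/120) = 898 + 1253*sqrt(15)/120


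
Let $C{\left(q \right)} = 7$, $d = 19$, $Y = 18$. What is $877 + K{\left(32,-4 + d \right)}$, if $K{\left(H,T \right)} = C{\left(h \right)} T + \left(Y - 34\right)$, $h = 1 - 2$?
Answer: $966$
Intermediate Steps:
$h = -1$ ($h = 1 - 2 = -1$)
$K{\left(H,T \right)} = -16 + 7 T$ ($K{\left(H,T \right)} = 7 T + \left(18 - 34\right) = 7 T - 16 = -16 + 7 T$)
$877 + K{\left(32,-4 + d \right)} = 877 - \left(16 - 7 \left(-4 + 19\right)\right) = 877 + \left(-16 + 7 \cdot 15\right) = 877 + \left(-16 + 105\right) = 877 + 89 = 966$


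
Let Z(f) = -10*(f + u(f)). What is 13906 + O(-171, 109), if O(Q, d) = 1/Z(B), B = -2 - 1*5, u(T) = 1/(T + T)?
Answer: 6883477/495 ≈ 13906.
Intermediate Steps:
u(T) = 1/(2*T)
B = -7 (B = -2 - 5 = -7)
Z(f) = -10*f - 5/f (Z(f) = -10*(f + 1/(2*f)) = -10*f - 5/f)
O(Q, d) = 7/495 (O(Q, d) = 1/(-10*(-7) - 5/(-7)) = 1/(70 - 5*(-1/7)) = 1/(70 + 5/7) = 1/(495/7) = 7/495)
13906 + O(-171, 109) = 13906 + 7/495 = 6883477/495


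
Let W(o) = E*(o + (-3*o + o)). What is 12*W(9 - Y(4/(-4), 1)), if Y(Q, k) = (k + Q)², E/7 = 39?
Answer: -29484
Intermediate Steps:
E = 273 (E = 7*39 = 273)
Y(Q, k) = (Q + k)²
W(o) = -273*o (W(o) = 273*(o + (-3*o + o)) = 273*(o - 2*o) = 273*(-o) = -273*o)
12*W(9 - Y(4/(-4), 1)) = 12*(-273*(9 - (4/(-4) + 1)²)) = 12*(-273*(9 - (4*(-¼) + 1)²)) = 12*(-273*(9 - (-1 + 1)²)) = 12*(-273*(9 - 1*0²)) = 12*(-273*(9 - 1*0)) = 12*(-273*(9 + 0)) = 12*(-273*9) = 12*(-2457) = -29484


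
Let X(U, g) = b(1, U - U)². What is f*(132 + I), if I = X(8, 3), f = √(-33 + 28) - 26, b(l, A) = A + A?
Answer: -3432 + 132*I*√5 ≈ -3432.0 + 295.16*I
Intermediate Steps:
b(l, A) = 2*A
f = -26 + I*√5 (f = √(-5) - 26 = I*√5 - 26 = -26 + I*√5 ≈ -26.0 + 2.2361*I)
X(U, g) = 0 (X(U, g) = (2*(U - U))² = (2*0)² = 0² = 0)
I = 0
f*(132 + I) = (-26 + I*√5)*(132 + 0) = (-26 + I*√5)*132 = -3432 + 132*I*√5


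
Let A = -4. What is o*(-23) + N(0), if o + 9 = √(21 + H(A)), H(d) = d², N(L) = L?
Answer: 207 - 23*√37 ≈ 67.096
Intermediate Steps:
o = -9 + √37 (o = -9 + √(21 + (-4)²) = -9 + √(21 + 16) = -9 + √37 ≈ -2.9172)
o*(-23) + N(0) = (-9 + √37)*(-23) + 0 = (207 - 23*√37) + 0 = 207 - 23*√37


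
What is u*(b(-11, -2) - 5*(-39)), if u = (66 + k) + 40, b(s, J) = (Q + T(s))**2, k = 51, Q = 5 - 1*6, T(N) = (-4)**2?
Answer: 65940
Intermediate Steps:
T(N) = 16
Q = -1 (Q = 5 - 6 = -1)
b(s, J) = 225 (b(s, J) = (-1 + 16)**2 = 15**2 = 225)
u = 157 (u = (66 + 51) + 40 = 117 + 40 = 157)
u*(b(-11, -2) - 5*(-39)) = 157*(225 - 5*(-39)) = 157*(225 + 195) = 157*420 = 65940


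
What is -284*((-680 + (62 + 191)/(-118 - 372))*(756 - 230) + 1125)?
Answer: 24827993976/245 ≈ 1.0134e+8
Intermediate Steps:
-284*((-680 + (62 + 191)/(-118 - 372))*(756 - 230) + 1125) = -284*((-680 + 253/(-490))*526 + 1125) = -284*((-680 + 253*(-1/490))*526 + 1125) = -284*((-680 - 253/490)*526 + 1125) = -284*(-333453/490*526 + 1125) = -284*(-87698139/245 + 1125) = -284*(-87422514/245) = 24827993976/245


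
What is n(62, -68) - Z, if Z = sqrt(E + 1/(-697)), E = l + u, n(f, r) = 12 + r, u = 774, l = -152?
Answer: -56 - sqrt(302172501)/697 ≈ -80.940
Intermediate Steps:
E = 622 (E = -152 + 774 = 622)
Z = sqrt(302172501)/697 (Z = sqrt(622 + 1/(-697)) = sqrt(622 - 1/697) = sqrt(433533/697) = sqrt(302172501)/697 ≈ 24.940)
n(62, -68) - Z = (12 - 68) - sqrt(302172501)/697 = -56 - sqrt(302172501)/697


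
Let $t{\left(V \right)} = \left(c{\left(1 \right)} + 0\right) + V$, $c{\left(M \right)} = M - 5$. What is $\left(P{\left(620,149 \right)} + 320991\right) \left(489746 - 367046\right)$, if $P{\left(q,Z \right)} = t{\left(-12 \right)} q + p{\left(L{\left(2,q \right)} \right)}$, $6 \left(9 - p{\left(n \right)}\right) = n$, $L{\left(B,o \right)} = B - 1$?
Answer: $38169495550$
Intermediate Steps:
$c{\left(M \right)} = -5 + M$
$t{\left(V \right)} = -4 + V$ ($t{\left(V \right)} = \left(\left(-5 + 1\right) + 0\right) + V = \left(-4 + 0\right) + V = -4 + V$)
$L{\left(B,o \right)} = -1 + B$
$p{\left(n \right)} = 9 - \frac{n}{6}$
$P{\left(q,Z \right)} = \frac{53}{6} - 16 q$ ($P{\left(q,Z \right)} = \left(-4 - 12\right) q + \left(9 - \frac{-1 + 2}{6}\right) = - 16 q + \left(9 - \frac{1}{6}\right) = - 16 q + \frac{53}{6} = \frac{53}{6} - 16 q$)
$\left(P{\left(620,149 \right)} + 320991\right) \left(489746 - 367046\right) = \left(\left(\frac{53}{6} - 9920\right) + 320991\right) \left(489746 - 367046\right) = \left(\left(\frac{53}{6} - 9920\right) + 320991\right) 122700 = \left(- \frac{59467}{6} + 320991\right) 122700 = \frac{1866479}{6} \cdot 122700 = 38169495550$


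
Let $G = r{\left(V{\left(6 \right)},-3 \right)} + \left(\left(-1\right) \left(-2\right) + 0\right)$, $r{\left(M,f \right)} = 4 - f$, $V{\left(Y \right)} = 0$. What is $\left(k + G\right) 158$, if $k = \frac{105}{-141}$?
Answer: $\frac{61304}{47} \approx 1304.3$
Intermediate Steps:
$k = - \frac{35}{47}$ ($k = 105 \left(- \frac{1}{141}\right) = - \frac{35}{47} \approx -0.74468$)
$G = 9$ ($G = \left(4 - -3\right) + \left(\left(-1\right) \left(-2\right) + 0\right) = \left(4 + 3\right) + \left(2 + 0\right) = 7 + 2 = 9$)
$\left(k + G\right) 158 = \left(- \frac{35}{47} + 9\right) 158 = \frac{388}{47} \cdot 158 = \frac{61304}{47}$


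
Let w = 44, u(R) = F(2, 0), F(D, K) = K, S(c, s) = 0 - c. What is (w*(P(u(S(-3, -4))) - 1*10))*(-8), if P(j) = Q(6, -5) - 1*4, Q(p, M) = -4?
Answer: 6336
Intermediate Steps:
S(c, s) = -c
u(R) = 0
P(j) = -8 (P(j) = -4 - 1*4 = -4 - 4 = -8)
(w*(P(u(S(-3, -4))) - 1*10))*(-8) = (44*(-8 - 1*10))*(-8) = (44*(-8 - 10))*(-8) = (44*(-18))*(-8) = -792*(-8) = 6336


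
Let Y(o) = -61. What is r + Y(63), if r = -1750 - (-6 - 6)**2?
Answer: -1955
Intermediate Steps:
r = -1894 (r = -1750 - 1*(-12)**2 = -1750 - 1*144 = -1750 - 144 = -1894)
r + Y(63) = -1894 - 61 = -1955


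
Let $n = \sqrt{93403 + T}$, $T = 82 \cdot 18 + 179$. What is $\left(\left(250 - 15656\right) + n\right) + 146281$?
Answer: $130875 + 3 \sqrt{10562} \approx 1.3118 \cdot 10^{5}$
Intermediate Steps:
$T = 1655$ ($T = 1476 + 179 = 1655$)
$n = 3 \sqrt{10562}$ ($n = \sqrt{93403 + 1655} = \sqrt{95058} = 3 \sqrt{10562} \approx 308.31$)
$\left(\left(250 - 15656\right) + n\right) + 146281 = \left(\left(250 - 15656\right) + 3 \sqrt{10562}\right) + 146281 = \left(-15406 + 3 \sqrt{10562}\right) + 146281 = 130875 + 3 \sqrt{10562}$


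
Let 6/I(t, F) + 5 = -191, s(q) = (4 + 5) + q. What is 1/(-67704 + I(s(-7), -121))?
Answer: -98/6634995 ≈ -1.4770e-5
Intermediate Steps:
s(q) = 9 + q
I(t, F) = -3/98 (I(t, F) = 6/(-5 - 191) = 6/(-196) = 6*(-1/196) = -3/98)
1/(-67704 + I(s(-7), -121)) = 1/(-67704 - 3/98) = 1/(-6634995/98) = -98/6634995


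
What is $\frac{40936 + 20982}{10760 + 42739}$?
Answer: $\frac{61918}{53499} \approx 1.1574$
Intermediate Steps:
$\frac{40936 + 20982}{10760 + 42739} = \frac{61918}{53499}$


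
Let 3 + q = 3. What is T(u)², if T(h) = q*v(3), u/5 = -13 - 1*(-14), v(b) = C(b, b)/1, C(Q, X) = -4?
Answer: 0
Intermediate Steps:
q = 0 (q = -3 + 3 = 0)
v(b) = -4 (v(b) = -4/1 = -4*1 = -4)
u = 5 (u = 5*(-13 - 1*(-14)) = 5*(-13 + 14) = 5*1 = 5)
T(h) = 0 (T(h) = 0*(-4) = 0)
T(u)² = 0² = 0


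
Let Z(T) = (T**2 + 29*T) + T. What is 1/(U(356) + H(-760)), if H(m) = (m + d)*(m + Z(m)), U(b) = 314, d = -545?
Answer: -1/723021886 ≈ -1.3831e-9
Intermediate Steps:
Z(T) = T**2 + 30*T
H(m) = (-545 + m)*(m + m*(30 + m)) (H(m) = (m - 545)*(m + m*(30 + m)) = (-545 + m)*(m + m*(30 + m)))
1/(U(356) + H(-760)) = 1/(314 - 760*(-16895 + (-760)**2 - 514*(-760))) = 1/(314 - 760*(-16895 + 577600 + 390640)) = 1/(314 - 760*951345) = 1/(314 - 723022200) = 1/(-723021886) = -1/723021886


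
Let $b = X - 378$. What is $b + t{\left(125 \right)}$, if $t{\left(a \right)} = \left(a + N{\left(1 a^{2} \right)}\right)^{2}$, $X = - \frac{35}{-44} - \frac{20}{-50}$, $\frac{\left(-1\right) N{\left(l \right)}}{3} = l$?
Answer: $\frac{480823667103}{220} \approx 2.1856 \cdot 10^{9}$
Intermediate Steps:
$N{\left(l \right)} = - 3 l$
$X = \frac{263}{220}$ ($X = \left(-35\right) \left(- \frac{1}{44}\right) - - \frac{2}{5} = \frac{35}{44} + \frac{2}{5} = \frac{263}{220} \approx 1.1955$)
$t{\left(a \right)} = \left(a - 3 a^{2}\right)^{2}$ ($t{\left(a \right)} = \left(a - 3 \cdot 1 a^{2}\right)^{2} = \left(a - 3 a^{2}\right)^{2}$)
$b = - \frac{82897}{220}$ ($b = \frac{263}{220} - 378 = - \frac{82897}{220} \approx -376.8$)
$b + t{\left(125 \right)} = - \frac{82897}{220} + 125^{2} \left(-1 + 3 \cdot 125\right)^{2} = - \frac{82897}{220} + 15625 \left(-1 + 375\right)^{2} = - \frac{82897}{220} + 15625 \cdot 374^{2} = - \frac{82897}{220} + 15625 \cdot 139876 = - \frac{82897}{220} + 2185562500 = \frac{480823667103}{220}$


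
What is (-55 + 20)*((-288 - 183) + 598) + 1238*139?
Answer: 167637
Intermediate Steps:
(-55 + 20)*((-288 - 183) + 598) + 1238*139 = -35*(-471 + 598) + 172082 = -35*127 + 172082 = -4445 + 172082 = 167637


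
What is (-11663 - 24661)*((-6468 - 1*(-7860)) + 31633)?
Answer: -1199600100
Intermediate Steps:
(-11663 - 24661)*((-6468 - 1*(-7860)) + 31633) = -36324*((-6468 + 7860) + 31633) = -36324*(1392 + 31633) = -36324*33025 = -1199600100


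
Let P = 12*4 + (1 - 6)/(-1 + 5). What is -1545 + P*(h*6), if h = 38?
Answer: 9114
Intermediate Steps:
P = 187/4 (P = 48 - 5/4 = 187/4 ≈ 46.750)
-1545 + P*(h*6) = -1545 + 187*(38*6)/4 = -1545 + (187/4)*228 = -1545 + 10659 = 9114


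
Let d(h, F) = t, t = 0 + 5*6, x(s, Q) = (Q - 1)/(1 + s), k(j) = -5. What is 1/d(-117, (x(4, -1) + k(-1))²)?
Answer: 1/30 ≈ 0.033333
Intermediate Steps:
x(s, Q) = (-1 + Q)/(1 + s)
t = 30 (t = 0 + 30 = 30)
d(h, F) = 30
1/d(-117, (x(4, -1) + k(-1))²) = 1/30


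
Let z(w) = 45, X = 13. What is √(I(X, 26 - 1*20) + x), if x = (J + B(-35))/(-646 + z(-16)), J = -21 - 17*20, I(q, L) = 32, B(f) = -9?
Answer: 99*√1202/601 ≈ 5.7110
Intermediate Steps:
J = -361 (J = -21 - 340 = -361)
x = 370/601 (x = (-361 - 9)/(-646 + 45) = -370/(-601) = -370*(-1/601) = 370/601 ≈ 0.61564)
√(I(X, 26 - 1*20) + x) = √(32 + 370/601) = √(19602/601) = 99*√1202/601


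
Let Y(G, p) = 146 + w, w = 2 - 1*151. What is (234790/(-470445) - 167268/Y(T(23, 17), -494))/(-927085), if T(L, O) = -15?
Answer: -5245979326/87228500565 ≈ -0.060141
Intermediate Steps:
w = -149 (w = 2 - 151 = -149)
Y(G, p) = -3 (Y(G, p) = 146 - 149 = -3)
(234790/(-470445) - 167268/Y(T(23, 17), -494))/(-927085) = (234790/(-470445) - 167268/(-3))/(-927085) = (234790*(-1/470445) - 167268*(-⅓))*(-1/927085) = (-46958/94089 + 55756)*(-1/927085) = (5245979326/94089)*(-1/927085) = -5245979326/87228500565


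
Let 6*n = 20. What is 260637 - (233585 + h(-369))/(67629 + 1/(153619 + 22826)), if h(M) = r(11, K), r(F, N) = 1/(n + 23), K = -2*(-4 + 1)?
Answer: 17549780556466902/67335079541 ≈ 2.6063e+5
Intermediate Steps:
K = 6 (K = -2*(-3) = 6)
n = 10/3 (n = (⅙)*20 = 10/3 ≈ 3.3333)
r(F, N) = 3/79 (r(F, N) = 1/(10/3 + 23) = 1/(79/3) = 3/79)
h(M) = 3/79
260637 - (233585 + h(-369))/(67629 + 1/(153619 + 22826)) = 260637 - (233585 + 3/79)/(67629 + 1/(153619 + 22826)) = 260637 - 18453218/(79*(67629 + 1/176445)) = 260637 - 18453218/(79*11932798906/176445) = 260637 - 18453218*176445/(79*11932798906) = 260637 - 1*232569860715/67335079541 = 260637 - 232569860715/67335079541 = 17549780556466902/67335079541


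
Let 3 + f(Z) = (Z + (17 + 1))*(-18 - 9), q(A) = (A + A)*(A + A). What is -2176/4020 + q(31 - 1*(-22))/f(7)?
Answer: -647834/37855 ≈ -17.114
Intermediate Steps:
q(A) = 4*A² (q(A) = (2*A)*(2*A) = 4*A²)
f(Z) = -489 - 27*Z (f(Z) = -3 + (Z + (17 + 1))*(-18 - 9) = -3 + (Z + 18)*(-27) = -3 + (18 + Z)*(-27) = -3 + (-486 - 27*Z) = -489 - 27*Z)
-2176/4020 + q(31 - 1*(-22))/f(7) = -2176/4020 + (4*(31 - 1*(-22))²)/(-489 - 27*7) = -2176*1/4020 + (4*(31 + 22)²)/(-489 - 189) = -544/1005 + (4*53²)/(-678) = -544/1005 + (4*2809)*(-1/678) = -544/1005 + 11236*(-1/678) = -544/1005 - 5618/339 = -647834/37855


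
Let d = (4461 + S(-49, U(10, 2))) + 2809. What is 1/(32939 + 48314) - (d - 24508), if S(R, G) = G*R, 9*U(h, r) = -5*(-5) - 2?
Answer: 12697325066/731277 ≈ 17363.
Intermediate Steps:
U(h, r) = 23/9 (U(h, r) = (-5*(-5) - 2)/9 = (25 - 2)/9 = (⅑)*23 = 23/9)
d = 64303/9 (d = (4461 + (23/9)*(-49)) + 2809 = (4461 - 1127/9) + 2809 = 39022/9 + 2809 = 64303/9 ≈ 7144.8)
1/(32939 + 48314) - (d - 24508) = 1/(32939 + 48314) - (64303/9 - 24508) = 1/81253 - 1*(-156269/9) = 1/81253 + 156269/9 = 12697325066/731277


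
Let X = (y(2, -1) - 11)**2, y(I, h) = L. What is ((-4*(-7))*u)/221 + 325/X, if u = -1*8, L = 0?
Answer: 44721/26741 ≈ 1.6724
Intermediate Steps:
y(I, h) = 0
u = -8
X = 121 (X = (0 - 11)**2 = (-11)**2 = 121)
((-4*(-7))*u)/221 + 325/X = (-4*(-7)*(-8))/221 + 325/121 = (28*(-8))*(1/221) + 325*(1/121) = -224*1/221 + 325/121 = -224/221 + 325/121 = 44721/26741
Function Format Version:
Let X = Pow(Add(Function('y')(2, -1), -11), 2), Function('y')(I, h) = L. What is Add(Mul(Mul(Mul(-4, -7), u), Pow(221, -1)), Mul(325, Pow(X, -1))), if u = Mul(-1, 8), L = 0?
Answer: Rational(44721, 26741) ≈ 1.6724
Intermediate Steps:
Function('y')(I, h) = 0
u = -8
X = 121 (X = Pow(Add(0, -11), 2) = Pow(-11, 2) = 121)
Add(Mul(Mul(Mul(-4, -7), u), Pow(221, -1)), Mul(325, Pow(X, -1))) = Add(Mul(Mul(Mul(-4, -7), -8), Pow(221, -1)), Mul(325, Pow(121, -1))) = Add(Mul(Mul(28, -8), Rational(1, 221)), Mul(325, Rational(1, 121))) = Add(Mul(-224, Rational(1, 221)), Rational(325, 121)) = Add(Rational(-224, 221), Rational(325, 121)) = Rational(44721, 26741)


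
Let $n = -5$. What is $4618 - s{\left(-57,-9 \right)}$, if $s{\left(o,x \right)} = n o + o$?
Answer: $4390$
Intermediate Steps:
$s{\left(o,x \right)} = - 4 o$ ($s{\left(o,x \right)} = - 5 o + o = - 4 o$)
$4618 - s{\left(-57,-9 \right)} = 4618 - \left(-4\right) \left(-57\right) = 4618 - 228 = 4390$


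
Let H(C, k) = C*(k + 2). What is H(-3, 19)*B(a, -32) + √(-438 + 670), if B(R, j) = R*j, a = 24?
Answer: 48384 + 2*√58 ≈ 48399.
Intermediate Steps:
H(C, k) = C*(2 + k)
H(-3, 19)*B(a, -32) + √(-438 + 670) = (-3*(2 + 19))*(24*(-32)) + √(-438 + 670) = -3*21*(-768) + √232 = -63*(-768) + 2*√58 = 48384 + 2*√58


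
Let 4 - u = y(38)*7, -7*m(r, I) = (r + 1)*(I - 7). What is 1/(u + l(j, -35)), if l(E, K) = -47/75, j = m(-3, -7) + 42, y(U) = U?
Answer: -75/19697 ≈ -0.0038077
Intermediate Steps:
m(r, I) = -(1 + r)*(-7 + I)/7 (m(r, I) = -(r + 1)*(I - 7)/7 = -(1 + r)*(-7 + I)/7)
j = 38 (j = (1 - 3 - ⅐*(-7) - ⅐*(-7)*(-3)) + 42 = (1 - 3 + 1 - 3) + 42 = -4 + 42 = 38)
u = -262 (u = 4 - 38*7 = 4 - 1*266 = 4 - 266 = -262)
l(E, K) = -47/75 (l(E, K) = -47*1/75 = -47/75)
1/(u + l(j, -35)) = 1/(-262 - 47/75) = 1/(-19697/75) = -75/19697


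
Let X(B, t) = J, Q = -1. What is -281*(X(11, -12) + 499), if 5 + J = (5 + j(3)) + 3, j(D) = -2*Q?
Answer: -141624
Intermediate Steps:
j(D) = 2 (j(D) = -2*(-1) = 2)
J = 5 (J = -5 + ((5 + 2) + 3) = -5 + (7 + 3) = -5 + 10 = 5)
X(B, t) = 5
-281*(X(11, -12) + 499) = -281*(5 + 499) = -281*504 = -141624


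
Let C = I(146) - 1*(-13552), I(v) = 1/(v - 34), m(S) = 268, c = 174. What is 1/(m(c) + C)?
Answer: 112/1547841 ≈ 7.2359e-5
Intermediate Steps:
I(v) = 1/(-34 + v)
C = 1517825/112 (C = 1/(-34 + 146) - 1*(-13552) = 1/112 + 13552 = 1517825/112 ≈ 13552.)
1/(m(c) + C) = 1/(268 + 1517825/112) = 1/(1547841/112) = 112/1547841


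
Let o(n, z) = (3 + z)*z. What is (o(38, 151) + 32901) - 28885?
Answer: 27270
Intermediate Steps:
o(n, z) = z*(3 + z)
(o(38, 151) + 32901) - 28885 = (151*(3 + 151) + 32901) - 28885 = (151*154 + 32901) - 28885 = (23254 + 32901) - 28885 = 56155 - 28885 = 27270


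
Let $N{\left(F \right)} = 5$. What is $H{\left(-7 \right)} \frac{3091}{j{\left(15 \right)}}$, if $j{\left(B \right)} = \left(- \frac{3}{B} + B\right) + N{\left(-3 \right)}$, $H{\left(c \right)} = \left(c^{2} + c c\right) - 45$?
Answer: $\frac{74465}{9} \approx 8273.9$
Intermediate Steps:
$H{\left(c \right)} = -45 + 2 c^{2}$ ($H{\left(c \right)} = \left(c^{2} + c^{2}\right) - 45 = 2 c^{2} - 45 = -45 + 2 c^{2}$)
$j{\left(B \right)} = 5 + B - \frac{3}{B}$ ($j{\left(B \right)} = \left(- \frac{3}{B} + B\right) + 5 = \left(B - \frac{3}{B}\right) + 5 = 5 + B - \frac{3}{B}$)
$H{\left(-7 \right)} \frac{3091}{j{\left(15 \right)}} = \left(-45 + 2 \left(-7\right)^{2}\right) \frac{3091}{5 + 15 - \frac{3}{15}} = \left(-45 + 2 \cdot 49\right) \frac{3091}{5 + 15 - \frac{1}{5}} = \left(-45 + 98\right) \frac{3091}{5 + 15 - \frac{1}{5}} = 53 \frac{3091}{\frac{99}{5}} = 53 \cdot 3091 \cdot \frac{5}{99} = 53 \cdot \frac{1405}{9} = \frac{74465}{9}$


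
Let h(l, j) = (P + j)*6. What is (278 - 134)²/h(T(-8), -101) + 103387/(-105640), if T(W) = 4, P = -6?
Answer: -376154249/11303480 ≈ -33.278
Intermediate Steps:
h(l, j) = -36 + 6*j (h(l, j) = (-6 + j)*6 = -36 + 6*j)
(278 - 134)²/h(T(-8), -101) + 103387/(-105640) = (278 - 134)²/(-36 + 6*(-101)) + 103387/(-105640) = 144²/(-36 - 606) + 103387*(-1/105640) = 20736/(-642) - 103387/105640 = 20736*(-1/642) - 103387/105640 = -3456/107 - 103387/105640 = -376154249/11303480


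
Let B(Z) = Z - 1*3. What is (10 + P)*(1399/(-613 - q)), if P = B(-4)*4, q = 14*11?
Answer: 25182/767 ≈ 32.832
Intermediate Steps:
B(Z) = -3 + Z (B(Z) = Z - 3 = -3 + Z)
q = 154
P = -28 (P = (-3 - 4)*4 = -7*4 = -28)
(10 + P)*(1399/(-613 - q)) = (10 - 28)*(1399/(-613 - 1*154)) = -25182/(-613 - 154) = -25182/(-767) = -25182*(-1)/767 = -18*(-1399/767) = 25182/767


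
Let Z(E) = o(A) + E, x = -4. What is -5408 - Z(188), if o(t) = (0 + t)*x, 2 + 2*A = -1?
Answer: -5602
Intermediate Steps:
A = -3/2 (A = -1 + (½)*(-1) = -1 - ½ = -3/2 ≈ -1.5000)
o(t) = -4*t (o(t) = (0 + t)*(-4) = t*(-4) = -4*t)
Z(E) = 6 + E (Z(E) = -4*(-3/2) + E = 6 + E)
-5408 - Z(188) = -5408 - (6 + 188) = -5408 - 1*194 = -5408 - 194 = -5602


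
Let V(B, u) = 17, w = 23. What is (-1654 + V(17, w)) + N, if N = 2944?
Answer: 1307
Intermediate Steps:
(-1654 + V(17, w)) + N = (-1654 + 17) + 2944 = -1637 + 2944 = 1307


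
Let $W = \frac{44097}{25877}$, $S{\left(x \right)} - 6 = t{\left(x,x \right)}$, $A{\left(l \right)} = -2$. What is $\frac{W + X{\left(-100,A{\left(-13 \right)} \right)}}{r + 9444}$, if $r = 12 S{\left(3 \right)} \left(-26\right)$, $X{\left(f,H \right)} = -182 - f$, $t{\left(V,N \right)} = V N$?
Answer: $- \frac{2077817}{123278028} \approx -0.016855$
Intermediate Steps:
$t{\left(V,N \right)} = N V$
$S{\left(x \right)} = 6 + x^{2}$ ($S{\left(x \right)} = 6 + x x = 6 + x^{2}$)
$r = -4680$ ($r = 12 \left(6 + 3^{2}\right) \left(-26\right) = 12 \left(6 + 9\right) \left(-26\right) = 12 \cdot 15 \left(-26\right) = 180 \left(-26\right) = -4680$)
$W = \frac{44097}{25877}$ ($W = 44097 \cdot \frac{1}{25877} = \frac{44097}{25877} \approx 1.7041$)
$\frac{W + X{\left(-100,A{\left(-13 \right)} \right)}}{r + 9444} = \frac{\frac{44097}{25877} - 82}{-4680 + 9444} = \frac{\frac{44097}{25877} + \left(-182 + 100\right)}{4764} = \left(\frac{44097}{25877} - 82\right) \frac{1}{4764} = \left(- \frac{2077817}{25877}\right) \frac{1}{4764} = - \frac{2077817}{123278028}$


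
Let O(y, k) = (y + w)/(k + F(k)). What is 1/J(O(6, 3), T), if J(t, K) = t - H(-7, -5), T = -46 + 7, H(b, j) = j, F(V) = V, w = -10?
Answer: 3/13 ≈ 0.23077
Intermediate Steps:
O(y, k) = (-10 + y)/(2*k) (O(y, k) = (y - 10)/(k + k) = (-10 + y)/((2*k)) = (-10 + y)*(1/(2*k)) = (-10 + y)/(2*k))
T = -39
J(t, K) = 5 + t (J(t, K) = t - 1*(-5) = t + 5 = 5 + t)
1/J(O(6, 3), T) = 1/(5 + (1/2)*(-10 + 6)/3) = 1/(5 + (1/2)*(1/3)*(-4)) = 1/(5 - 2/3) = 1/(13/3) = 3/13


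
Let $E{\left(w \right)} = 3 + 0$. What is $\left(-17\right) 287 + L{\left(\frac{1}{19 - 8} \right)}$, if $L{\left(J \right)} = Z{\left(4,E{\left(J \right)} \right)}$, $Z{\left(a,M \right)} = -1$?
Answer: $-4880$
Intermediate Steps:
$E{\left(w \right)} = 3$
$L{\left(J \right)} = -1$
$\left(-17\right) 287 + L{\left(\frac{1}{19 - 8} \right)} = \left(-17\right) 287 - 1 = -4879 - 1 = -4880$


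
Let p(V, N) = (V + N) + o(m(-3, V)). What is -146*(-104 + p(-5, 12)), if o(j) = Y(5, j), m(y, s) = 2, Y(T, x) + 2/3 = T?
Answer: 40588/3 ≈ 13529.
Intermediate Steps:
Y(T, x) = -⅔ + T
o(j) = 13/3 (o(j) = -⅔ + 5 = 13/3)
p(V, N) = 13/3 + N + V (p(V, N) = (V + N) + 13/3 = (N + V) + 13/3 = 13/3 + N + V)
-146*(-104 + p(-5, 12)) = -146*(-104 + (13/3 + 12 - 5)) = -146*(-104 + 34/3) = -146*(-278/3) = 40588/3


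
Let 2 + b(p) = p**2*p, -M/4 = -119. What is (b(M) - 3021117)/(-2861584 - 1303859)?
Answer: -11647673/462827 ≈ -25.166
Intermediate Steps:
M = 476 (M = -4*(-119) = 476)
b(p) = -2 + p**3 (b(p) = -2 + p**2*p = -2 + p**3)
(b(M) - 3021117)/(-2861584 - 1303859) = ((-2 + 476**3) - 3021117)/(-2861584 - 1303859) = ((-2 + 107850176) - 3021117)/(-4165443) = (107850174 - 3021117)*(-1/4165443) = 104829057*(-1/4165443) = -11647673/462827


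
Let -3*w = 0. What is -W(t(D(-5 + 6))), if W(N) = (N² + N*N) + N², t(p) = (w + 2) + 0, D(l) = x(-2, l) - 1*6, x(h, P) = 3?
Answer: -12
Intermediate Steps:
w = 0 (w = -⅓*0 = 0)
D(l) = -3 (D(l) = 3 - 1*6 = 3 - 6 = -3)
t(p) = 2 (t(p) = (0 + 2) + 0 = 2 + 0 = 2)
W(N) = 3*N² (W(N) = (N² + N²) + N² = 2*N² + N² = 3*N²)
-W(t(D(-5 + 6))) = -3*2² = -3*4 = -1*12 = -12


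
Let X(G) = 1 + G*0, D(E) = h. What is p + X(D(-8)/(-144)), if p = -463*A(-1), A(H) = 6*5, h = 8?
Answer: -13889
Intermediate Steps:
D(E) = 8
A(H) = 30
X(G) = 1 (X(G) = 1 + 0 = 1)
p = -13890 (p = -463*30 = -13890)
p + X(D(-8)/(-144)) = -13890 + 1 = -13889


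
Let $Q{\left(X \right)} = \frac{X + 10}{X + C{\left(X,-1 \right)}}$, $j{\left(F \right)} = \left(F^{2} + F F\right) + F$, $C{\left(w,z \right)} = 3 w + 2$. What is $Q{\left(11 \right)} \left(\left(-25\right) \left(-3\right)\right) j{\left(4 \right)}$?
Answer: $\frac{28350}{23} \approx 1232.6$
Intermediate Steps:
$C{\left(w,z \right)} = 2 + 3 w$
$j{\left(F \right)} = F + 2 F^{2}$ ($j{\left(F \right)} = \left(F^{2} + F^{2}\right) + F = 2 F^{2} + F = F + 2 F^{2}$)
$Q{\left(X \right)} = \frac{10 + X}{2 + 4 X}$ ($Q{\left(X \right)} = \frac{X + 10}{X + \left(2 + 3 X\right)} = \frac{10 + X}{2 + 4 X}$)
$Q{\left(11 \right)} \left(\left(-25\right) \left(-3\right)\right) j{\left(4 \right)} = \frac{10 + 11}{2 \left(1 + 2 \cdot 11\right)} \left(\left(-25\right) \left(-3\right)\right) 4 \left(1 + 2 \cdot 4\right) = \frac{1}{2} \frac{1}{1 + 22} \cdot 21 \cdot 75 \cdot 4 \left(1 + 8\right) = \frac{1}{2} \cdot \frac{1}{23} \cdot 21 \cdot 75 \cdot 4 \cdot 9 = \frac{1}{2} \cdot \frac{1}{23} \cdot 21 \cdot 75 \cdot 36 = \frac{21}{46} \cdot 75 \cdot 36 = \frac{1575}{46} \cdot 36 = \frac{28350}{23}$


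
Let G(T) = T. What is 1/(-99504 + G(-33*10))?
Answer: -1/99834 ≈ -1.0017e-5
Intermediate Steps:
1/(-99504 + G(-33*10)) = 1/(-99504 - 33*10) = 1/(-99504 - 330) = 1/(-99834) = -1/99834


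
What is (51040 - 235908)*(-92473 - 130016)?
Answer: 41131096452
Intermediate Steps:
(51040 - 235908)*(-92473 - 130016) = -184868*(-222489) = 41131096452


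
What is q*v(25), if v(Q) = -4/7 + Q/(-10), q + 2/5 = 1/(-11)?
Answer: 1161/770 ≈ 1.5078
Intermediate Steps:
q = -27/55 (q = -⅖ + 1/(-11) = -⅖ - 1/11 = -27/55 ≈ -0.49091)
v(Q) = -4/7 - Q/10 (v(Q) = -4*⅐ + Q*(-⅒) = -4/7 - Q/10)
q*v(25) = -27*(-4/7 - ⅒*25)/55 = -27*(-4/7 - 5/2)/55 = -27/55*(-43/14) = 1161/770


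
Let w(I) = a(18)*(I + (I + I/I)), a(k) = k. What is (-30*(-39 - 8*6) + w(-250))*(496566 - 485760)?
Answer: -68855832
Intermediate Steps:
w(I) = 18 + 36*I (w(I) = 18*(I + (I + I/I)) = 18*(I + (I + 1)) = 18*(I + (1 + I)) = 18*(1 + 2*I) = 18 + 36*I)
(-30*(-39 - 8*6) + w(-250))*(496566 - 485760) = (-30*(-39 - 8*6) + (18 + 36*(-250)))*(496566 - 485760) = (-30*(-39 - 48) + (18 - 9000))*10806 = (-30*(-87) - 8982)*10806 = (2610 - 8982)*10806 = -6372*10806 = -68855832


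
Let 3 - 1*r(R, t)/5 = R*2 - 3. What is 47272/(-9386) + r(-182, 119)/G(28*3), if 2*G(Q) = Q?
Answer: 202351/5187 ≈ 39.011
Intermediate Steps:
r(R, t) = 30 - 10*R (r(R, t) = 15 - 5*(R*2 - 3) = 15 - 5*(2*R - 3) = 15 - 5*(-3 + 2*R) = 15 + (15 - 10*R) = 30 - 10*R)
G(Q) = Q/2
47272/(-9386) + r(-182, 119)/G(28*3) = 47272/(-9386) + (30 - 10*(-182))/(((28*3)/2)) = 47272*(-1/9386) + (30 + 1820)/(((½)*84)) = -1244/247 + 1850/42 = -1244/247 + 1850*(1/42) = -1244/247 + 925/21 = 202351/5187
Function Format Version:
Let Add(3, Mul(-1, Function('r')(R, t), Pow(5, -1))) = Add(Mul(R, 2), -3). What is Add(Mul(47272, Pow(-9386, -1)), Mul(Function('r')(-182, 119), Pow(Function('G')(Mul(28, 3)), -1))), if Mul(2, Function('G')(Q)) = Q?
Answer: Rational(202351, 5187) ≈ 39.011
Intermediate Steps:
Function('r')(R, t) = Add(30, Mul(-10, R)) (Function('r')(R, t) = Add(15, Mul(-5, Add(Mul(R, 2), -3))) = Add(15, Mul(-5, Add(Mul(2, R), -3))) = Add(15, Mul(-5, Add(-3, Mul(2, R)))) = Add(15, Add(15, Mul(-10, R))) = Add(30, Mul(-10, R)))
Function('G')(Q) = Mul(Rational(1, 2), Q)
Add(Mul(47272, Pow(-9386, -1)), Mul(Function('r')(-182, 119), Pow(Function('G')(Mul(28, 3)), -1))) = Add(Mul(47272, Pow(-9386, -1)), Mul(Add(30, Mul(-10, -182)), Pow(Mul(Rational(1, 2), Mul(28, 3)), -1))) = Add(Mul(47272, Rational(-1, 9386)), Mul(Add(30, 1820), Pow(Mul(Rational(1, 2), 84), -1))) = Add(Rational(-1244, 247), Mul(1850, Pow(42, -1))) = Add(Rational(-1244, 247), Mul(1850, Rational(1, 42))) = Add(Rational(-1244, 247), Rational(925, 21)) = Rational(202351, 5187)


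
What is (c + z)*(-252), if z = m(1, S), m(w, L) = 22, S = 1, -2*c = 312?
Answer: 33768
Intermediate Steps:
c = -156 (c = -½*312 = -156)
z = 22
(c + z)*(-252) = (-156 + 22)*(-252) = -134*(-252) = 33768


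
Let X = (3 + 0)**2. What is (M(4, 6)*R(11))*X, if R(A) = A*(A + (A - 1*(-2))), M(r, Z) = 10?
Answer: 23760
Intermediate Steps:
X = 9 (X = 3**2 = 9)
R(A) = A*(2 + 2*A) (R(A) = A*(A + (A + 2)) = A*(A + (2 + A)) = A*(2 + 2*A))
(M(4, 6)*R(11))*X = (10*(2*11*(1 + 11)))*9 = (10*(2*11*12))*9 = (10*264)*9 = 2640*9 = 23760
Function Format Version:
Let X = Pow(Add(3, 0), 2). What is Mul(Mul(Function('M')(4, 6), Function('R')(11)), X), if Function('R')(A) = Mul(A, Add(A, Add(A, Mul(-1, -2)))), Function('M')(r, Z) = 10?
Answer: 23760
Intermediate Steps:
X = 9 (X = Pow(3, 2) = 9)
Function('R')(A) = Mul(A, Add(2, Mul(2, A))) (Function('R')(A) = Mul(A, Add(A, Add(A, 2))) = Mul(A, Add(A, Add(2, A))) = Mul(A, Add(2, Mul(2, A))))
Mul(Mul(Function('M')(4, 6), Function('R')(11)), X) = Mul(Mul(10, Mul(2, 11, Add(1, 11))), 9) = Mul(Mul(10, Mul(2, 11, 12)), 9) = Mul(Mul(10, 264), 9) = Mul(2640, 9) = 23760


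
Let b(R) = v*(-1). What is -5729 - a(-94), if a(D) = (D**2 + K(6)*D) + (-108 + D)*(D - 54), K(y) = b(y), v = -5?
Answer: -43991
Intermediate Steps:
b(R) = 5 (b(R) = -5*(-1) = 5)
K(y) = 5
a(D) = D**2 + 5*D + (-108 + D)*(-54 + D) (a(D) = (D**2 + 5*D) + (-108 + D)*(D - 54) = (D**2 + 5*D) + (-108 + D)*(-54 + D) = D**2 + 5*D + (-108 + D)*(-54 + D))
-5729 - a(-94) = -5729 - (5832 - 157*(-94) + 2*(-94)**2) = -5729 - (5832 + 14758 + 2*8836) = -5729 - (5832 + 14758 + 17672) = -5729 - 1*38262 = -5729 - 38262 = -43991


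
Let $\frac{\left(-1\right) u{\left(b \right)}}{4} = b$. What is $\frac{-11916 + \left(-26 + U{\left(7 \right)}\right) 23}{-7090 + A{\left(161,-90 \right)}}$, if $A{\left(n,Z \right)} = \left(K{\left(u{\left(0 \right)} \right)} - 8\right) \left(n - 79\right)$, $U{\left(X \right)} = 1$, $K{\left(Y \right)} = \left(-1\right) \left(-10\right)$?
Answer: $\frac{12491}{6926} \approx 1.8035$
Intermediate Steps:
$u{\left(b \right)} = - 4 b$
$K{\left(Y \right)} = 10$
$A{\left(n,Z \right)} = -158 + 2 n$ ($A{\left(n,Z \right)} = \left(10 - 8\right) \left(n - 79\right) = 2 \left(-79 + n\right) = -158 + 2 n$)
$\frac{-11916 + \left(-26 + U{\left(7 \right)}\right) 23}{-7090 + A{\left(161,-90 \right)}} = \frac{-11916 + \left(-26 + 1\right) 23}{-7090 + \left(-158 + 2 \cdot 161\right)} = \frac{-11916 - 575}{-7090 + \left(-158 + 322\right)} = \frac{-11916 - 575}{-7090 + 164} = - \frac{12491}{-6926} = \left(-12491\right) \left(- \frac{1}{6926}\right) = \frac{12491}{6926}$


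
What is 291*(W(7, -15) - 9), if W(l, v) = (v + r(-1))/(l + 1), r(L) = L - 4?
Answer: -6693/2 ≈ -3346.5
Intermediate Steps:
r(L) = -4 + L
W(l, v) = (-5 + v)/(1 + l) (W(l, v) = (v + (-4 - 1))/(l + 1) = (v - 5)/(1 + l) = (-5 + v)/(1 + l))
291*(W(7, -15) - 9) = 291*((-5 - 15)/(1 + 7) - 9) = 291*(-20/8 - 9) = 291*((⅛)*(-20) - 9) = 291*(-5/2 - 9) = 291*(-23/2) = -6693/2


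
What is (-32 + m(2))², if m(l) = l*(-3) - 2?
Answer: 1600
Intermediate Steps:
m(l) = -2 - 3*l (m(l) = -3*l - 2 = -2 - 3*l)
(-32 + m(2))² = (-32 + (-2 - 3*2))² = (-32 + (-2 - 6))² = (-32 - 8)² = (-40)² = 1600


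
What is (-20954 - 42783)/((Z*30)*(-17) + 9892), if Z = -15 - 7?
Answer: -63737/21112 ≈ -3.0190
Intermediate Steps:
Z = -22
(-20954 - 42783)/((Z*30)*(-17) + 9892) = (-20954 - 42783)/(-22*30*(-17) + 9892) = -63737/(-660*(-17) + 9892) = -63737/(11220 + 9892) = -63737/21112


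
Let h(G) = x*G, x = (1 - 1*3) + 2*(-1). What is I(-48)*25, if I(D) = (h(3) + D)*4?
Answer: -6000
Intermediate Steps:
x = -4 (x = (1 - 3) - 2 = -2 - 2 = -4)
h(G) = -4*G
I(D) = -48 + 4*D (I(D) = (-4*3 + D)*4 = (-12 + D)*4 = -48 + 4*D)
I(-48)*25 = (-48 + 4*(-48))*25 = (-48 - 192)*25 = -240*25 = -6000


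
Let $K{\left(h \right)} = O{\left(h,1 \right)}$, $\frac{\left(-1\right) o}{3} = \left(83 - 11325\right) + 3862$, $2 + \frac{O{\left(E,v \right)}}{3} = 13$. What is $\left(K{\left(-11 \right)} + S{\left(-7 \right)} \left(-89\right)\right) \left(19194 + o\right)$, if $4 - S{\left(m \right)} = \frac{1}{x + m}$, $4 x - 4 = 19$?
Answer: $- \frac{81469314}{5} \approx -1.6294 \cdot 10^{7}$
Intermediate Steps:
$O{\left(E,v \right)} = 33$ ($O{\left(E,v \right)} = -6 + 3 \cdot 13 = -6 + 39 = 33$)
$o = 22140$ ($o = - 3 \left(\left(83 - 11325\right) + 3862\right) = - 3 \left(-11242 + 3862\right) = \left(-3\right) \left(-7380\right) = 22140$)
$x = \frac{23}{4}$ ($x = 1 + \frac{1}{4} \cdot 19 = 1 + \frac{19}{4} = \frac{23}{4} \approx 5.75$)
$S{\left(m \right)} = 4 - \frac{1}{\frac{23}{4} + m}$
$K{\left(h \right)} = 33$
$\left(K{\left(-11 \right)} + S{\left(-7 \right)} \left(-89\right)\right) \left(19194 + o\right) = \left(33 + \frac{8 \left(11 + 2 \left(-7\right)\right)}{23 + 4 \left(-7\right)} \left(-89\right)\right) \left(19194 + 22140\right) = \left(33 + \frac{8 \left(11 - 14\right)}{23 - 28} \left(-89\right)\right) 41334 = \left(33 + 8 \frac{1}{-5} \left(-3\right) \left(-89\right)\right) 41334 = \left(33 + 8 \left(- \frac{1}{5}\right) \left(-3\right) \left(-89\right)\right) 41334 = \left(33 + \frac{24}{5} \left(-89\right)\right) 41334 = \left(33 - \frac{2136}{5}\right) 41334 = \left(- \frac{1971}{5}\right) 41334 = - \frac{81469314}{5}$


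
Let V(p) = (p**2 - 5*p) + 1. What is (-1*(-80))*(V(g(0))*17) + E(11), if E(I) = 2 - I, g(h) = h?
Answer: 1351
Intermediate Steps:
V(p) = 1 + p**2 - 5*p
(-1*(-80))*(V(g(0))*17) + E(11) = (-1*(-80))*((1 + 0**2 - 5*0)*17) + (2 - 1*11) = 80*((1 + 0 + 0)*17) + (2 - 11) = 80*(1*17) - 9 = 80*17 - 9 = 1360 - 9 = 1351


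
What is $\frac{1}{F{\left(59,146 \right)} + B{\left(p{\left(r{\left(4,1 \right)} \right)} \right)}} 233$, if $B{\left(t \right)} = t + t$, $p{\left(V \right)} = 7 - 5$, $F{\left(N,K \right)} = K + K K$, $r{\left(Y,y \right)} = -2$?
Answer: $\frac{233}{21466} \approx 0.010854$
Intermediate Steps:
$F{\left(N,K \right)} = K + K^{2}$
$p{\left(V \right)} = 2$ ($p{\left(V \right)} = 7 - 5 = 2$)
$B{\left(t \right)} = 2 t$
$\frac{1}{F{\left(59,146 \right)} + B{\left(p{\left(r{\left(4,1 \right)} \right)} \right)}} 233 = \frac{1}{146 \left(1 + 146\right) + 2 \cdot 2} \cdot 233 = \frac{1}{146 \cdot 147 + 4} \cdot 233 = \frac{1}{21462 + 4} \cdot 233 = \frac{1}{21466} \cdot 233 = \frac{233}{21466}$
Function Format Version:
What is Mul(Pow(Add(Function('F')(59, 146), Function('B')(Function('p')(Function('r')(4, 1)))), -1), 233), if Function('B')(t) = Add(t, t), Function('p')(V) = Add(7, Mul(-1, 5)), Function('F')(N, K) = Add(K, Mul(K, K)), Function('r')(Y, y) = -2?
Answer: Rational(233, 21466) ≈ 0.010854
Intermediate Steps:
Function('F')(N, K) = Add(K, Pow(K, 2))
Function('p')(V) = 2 (Function('p')(V) = Add(7, -5) = 2)
Function('B')(t) = Mul(2, t)
Mul(Pow(Add(Function('F')(59, 146), Function('B')(Function('p')(Function('r')(4, 1)))), -1), 233) = Mul(Pow(Add(Mul(146, Add(1, 146)), Mul(2, 2)), -1), 233) = Mul(Pow(Add(Mul(146, 147), 4), -1), 233) = Mul(Pow(Add(21462, 4), -1), 233) = Mul(Pow(21466, -1), 233) = Mul(Rational(1, 21466), 233) = Rational(233, 21466)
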